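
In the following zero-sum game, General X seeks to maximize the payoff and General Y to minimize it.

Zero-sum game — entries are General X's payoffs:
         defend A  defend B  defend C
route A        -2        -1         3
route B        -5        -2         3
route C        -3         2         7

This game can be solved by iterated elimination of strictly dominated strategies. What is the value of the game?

Row route B is strictly dominated by row route C (-3>-5, 2>-2, 7>3); eliminate route B.
Column defend C is strictly dominated by defend A for General Y (-2<3, -3<7); eliminate defend C.
Column defend B is strictly dominated by defend A for General Y (-2<-1, -3<2); eliminate defend B.
Row route C is strictly dominated by row route A (-2>-3); eliminate route C.
Only (route A, defend A) remains, with payoff -2.

-2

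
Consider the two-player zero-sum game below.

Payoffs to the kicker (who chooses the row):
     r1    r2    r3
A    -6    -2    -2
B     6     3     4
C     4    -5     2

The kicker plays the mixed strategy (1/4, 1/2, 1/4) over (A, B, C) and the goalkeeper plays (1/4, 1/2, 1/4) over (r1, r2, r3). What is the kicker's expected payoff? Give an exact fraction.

1

Against (1/4, 1/2, 1/4), each row's expected payoff is A: -3; B: 4; C: -1.
Taking the (1/4, 1/2, 1/4)-weighted average: (1/4)·(-3) + (1/2)·(4) + (1/4)·(-1) = 1.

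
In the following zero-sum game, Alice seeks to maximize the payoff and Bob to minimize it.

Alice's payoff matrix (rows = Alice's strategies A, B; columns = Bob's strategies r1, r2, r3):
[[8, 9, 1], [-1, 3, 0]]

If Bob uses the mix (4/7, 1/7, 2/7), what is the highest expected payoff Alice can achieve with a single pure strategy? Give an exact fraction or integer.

A: (8)·(4/7) + (9)·(1/7) + (1)·(2/7) = 43/7.
B: (-1)·(4/7) + (3)·(1/7) + (0)·(2/7) = -1/7.
The best pure response is A with expected payoff 43/7.

43/7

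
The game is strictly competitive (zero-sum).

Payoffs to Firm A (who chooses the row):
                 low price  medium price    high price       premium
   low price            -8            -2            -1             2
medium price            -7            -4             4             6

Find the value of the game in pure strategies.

-7

Row minima: -8, -7 → Firm A's maximin is -7.
Column maxima: -7, -2, 4, 6 → Firm B's minimax is -7.
They coincide at (medium price, low price), so the value is -7.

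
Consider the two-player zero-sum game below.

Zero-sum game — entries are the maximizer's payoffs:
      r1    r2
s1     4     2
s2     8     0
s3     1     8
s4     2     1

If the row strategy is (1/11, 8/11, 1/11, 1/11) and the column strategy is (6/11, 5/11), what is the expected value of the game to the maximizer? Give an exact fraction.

Against (6/11, 5/11), each row's expected payoff is s1: 34/11; s2: 48/11; s3: 46/11; s4: 17/11.
Taking the (1/11, 8/11, 1/11, 1/11)-weighted average: (1/11)·(34/11) + (8/11)·(48/11) + (1/11)·(46/11) + (1/11)·(17/11) = 481/121.

481/121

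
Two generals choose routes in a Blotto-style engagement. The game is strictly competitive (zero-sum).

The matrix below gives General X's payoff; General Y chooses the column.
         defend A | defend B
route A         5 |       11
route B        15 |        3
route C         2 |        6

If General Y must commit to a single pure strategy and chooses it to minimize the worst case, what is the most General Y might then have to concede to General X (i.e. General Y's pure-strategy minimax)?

11

The worst case (largest entry) in each column is defend A: 15, defend B: 11.
The best (smallest) of these is 11.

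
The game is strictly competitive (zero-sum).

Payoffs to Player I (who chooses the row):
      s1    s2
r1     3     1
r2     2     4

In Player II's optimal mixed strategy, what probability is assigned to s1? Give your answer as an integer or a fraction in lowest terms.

Row minima are 1 and 2, so Player I's maximin is 2; column maxima are 3 and 4, so Player II's minimax is 3. These differ, so the equilibrium is in mixed strategies.
Let Player II play s1 with probability q. Player I is indifferent when 3q + (1−q) = 2q + 4(1−q), giving q = 3/4.

3/4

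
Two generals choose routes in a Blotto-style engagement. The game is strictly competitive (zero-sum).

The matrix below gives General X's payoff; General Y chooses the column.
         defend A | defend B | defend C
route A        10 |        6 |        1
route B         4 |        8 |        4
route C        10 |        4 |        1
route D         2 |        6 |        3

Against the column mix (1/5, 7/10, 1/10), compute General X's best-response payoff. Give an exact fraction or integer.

route A: (10)·(1/5) + (6)·(7/10) + (1)·(1/10) = 63/10.
route B: (4)·(1/5) + (8)·(7/10) + (4)·(1/10) = 34/5.
route C: (10)·(1/5) + (4)·(7/10) + (1)·(1/10) = 49/10.
route D: (2)·(1/5) + (6)·(7/10) + (3)·(1/10) = 49/10.
The best pure response is route B with expected payoff 34/5.

34/5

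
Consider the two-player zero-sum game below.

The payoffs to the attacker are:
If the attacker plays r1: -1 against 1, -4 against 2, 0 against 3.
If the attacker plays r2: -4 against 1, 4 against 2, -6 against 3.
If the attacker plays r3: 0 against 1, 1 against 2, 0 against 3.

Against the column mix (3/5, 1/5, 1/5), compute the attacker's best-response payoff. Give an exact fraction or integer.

r1: (-1)·(3/5) + (-4)·(1/5) + (0)·(1/5) = -7/5.
r2: (-4)·(3/5) + (4)·(1/5) + (-6)·(1/5) = -14/5.
r3: (0)·(3/5) + (1)·(1/5) + (0)·(1/5) = 1/5.
The best pure response is r3 with expected payoff 1/5.

1/5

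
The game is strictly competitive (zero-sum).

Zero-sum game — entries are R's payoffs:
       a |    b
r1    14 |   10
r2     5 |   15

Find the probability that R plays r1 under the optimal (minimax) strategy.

5/7

Row minima are 10 and 5, so R's maximin is 10; column maxima are 14 and 15, so C's minimax is 14. These differ, so the equilibrium is in mixed strategies.
Let R play r1 with probability p. C is indifferent when 14p + 5(1−p) = 10p + 15(1−p), giving p = 5/7.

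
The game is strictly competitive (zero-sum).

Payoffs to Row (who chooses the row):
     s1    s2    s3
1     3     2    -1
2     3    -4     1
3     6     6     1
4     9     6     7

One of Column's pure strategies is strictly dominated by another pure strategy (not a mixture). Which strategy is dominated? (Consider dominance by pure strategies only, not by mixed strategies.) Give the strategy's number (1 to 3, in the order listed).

1

Column prefers columns that give Row less. Compare s1 with s3: -1 < 3, 1 < 3, 1 < 6, 7 < 9.
So s3 strictly dominates s1 for Column; s1 is strictly dominated.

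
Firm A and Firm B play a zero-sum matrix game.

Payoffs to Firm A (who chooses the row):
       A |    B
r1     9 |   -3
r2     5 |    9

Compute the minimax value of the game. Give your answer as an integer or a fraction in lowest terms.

Row minima are -3 and 5, so Firm A's maximin is 5; column maxima are 9 and 9, so Firm B's minimax is 9. These differ, so the equilibrium is in mixed strategies.
Let Firm A play r1 with probability p. Firm B is indifferent when 9p + 5(1−p) = −3p + 9(1−p), giving p = 1/4.
Let Firm B play A with probability q. Firm A is indifferent when 9q − 3(1−q) = 5q + 9(1−q), giving q = 3/4.
The value is 9·(3/4) + (-3)·(1/4) = 6.

6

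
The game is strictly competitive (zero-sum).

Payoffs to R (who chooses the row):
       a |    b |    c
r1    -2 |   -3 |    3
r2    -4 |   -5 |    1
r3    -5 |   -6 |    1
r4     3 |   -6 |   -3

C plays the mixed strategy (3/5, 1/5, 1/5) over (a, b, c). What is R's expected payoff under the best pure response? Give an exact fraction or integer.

r1: (-2)·(3/5) + (-3)·(1/5) + (3)·(1/5) = -6/5.
r2: (-4)·(3/5) + (-5)·(1/5) + (1)·(1/5) = -16/5.
r3: (-5)·(3/5) + (-6)·(1/5) + (1)·(1/5) = -4.
r4: (3)·(3/5) + (-6)·(1/5) + (-3)·(1/5) = 0.
The best pure response is r4 with expected payoff 0.

0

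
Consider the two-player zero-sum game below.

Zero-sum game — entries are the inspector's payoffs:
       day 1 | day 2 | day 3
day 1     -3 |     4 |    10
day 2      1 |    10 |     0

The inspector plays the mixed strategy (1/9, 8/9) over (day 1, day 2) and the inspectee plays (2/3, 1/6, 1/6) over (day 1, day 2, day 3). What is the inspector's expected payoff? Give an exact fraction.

Against (2/3, 1/6, 1/6), each row's expected payoff is day 1: 1/3; day 2: 7/3.
Taking the (1/9, 8/9)-weighted average: (1/9)·(1/3) + (8/9)·(7/3) = 19/9.

19/9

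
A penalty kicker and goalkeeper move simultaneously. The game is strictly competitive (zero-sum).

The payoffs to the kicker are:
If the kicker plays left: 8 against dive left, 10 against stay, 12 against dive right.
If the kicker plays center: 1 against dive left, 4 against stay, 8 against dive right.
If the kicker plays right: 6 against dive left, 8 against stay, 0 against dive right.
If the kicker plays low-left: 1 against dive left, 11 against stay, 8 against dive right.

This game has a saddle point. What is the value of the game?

Row minima: 8, 1, 0, 1 → the kicker's maximin is 8.
Column maxima: 8, 11, 12 → the goalkeeper's minimax is 8.
They coincide at (left, dive left), so the value is 8.

8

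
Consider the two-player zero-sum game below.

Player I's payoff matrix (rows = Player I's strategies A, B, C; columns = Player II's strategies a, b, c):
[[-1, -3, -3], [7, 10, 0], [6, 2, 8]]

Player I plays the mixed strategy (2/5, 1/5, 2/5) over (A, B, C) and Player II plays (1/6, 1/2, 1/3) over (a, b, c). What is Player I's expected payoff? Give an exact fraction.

61/30

Against (1/6, 1/2, 1/3), each row's expected payoff is A: -8/3; B: 37/6; C: 14/3.
Taking the (2/5, 1/5, 2/5)-weighted average: (2/5)·(-8/3) + (1/5)·(37/6) + (2/5)·(14/3) = 61/30.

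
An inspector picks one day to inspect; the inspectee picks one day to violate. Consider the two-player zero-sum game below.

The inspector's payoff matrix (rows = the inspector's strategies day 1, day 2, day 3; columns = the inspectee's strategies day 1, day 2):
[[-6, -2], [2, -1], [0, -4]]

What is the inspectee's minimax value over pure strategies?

The worst case (largest entry) in each column is day 1: 2, day 2: -1.
The best (smallest) of these is -1.

-1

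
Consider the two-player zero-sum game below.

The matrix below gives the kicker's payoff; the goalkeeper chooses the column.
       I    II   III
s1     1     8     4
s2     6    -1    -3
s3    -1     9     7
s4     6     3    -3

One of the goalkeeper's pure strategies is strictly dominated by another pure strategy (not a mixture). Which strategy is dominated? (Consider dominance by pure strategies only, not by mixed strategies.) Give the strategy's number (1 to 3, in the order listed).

The goalkeeper prefers columns that give the kicker less. Compare II with III: 4 < 8, -3 < -1, 7 < 9, -3 < 3.
So III strictly dominates II for the goalkeeper; II is strictly dominated.

2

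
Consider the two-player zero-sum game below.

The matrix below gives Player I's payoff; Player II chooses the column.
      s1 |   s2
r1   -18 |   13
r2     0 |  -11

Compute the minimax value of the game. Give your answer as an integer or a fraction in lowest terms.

-33/7

Row minima are -18 and -11, so Player I's maximin is -11; column maxima are 0 and 13, so Player II's minimax is 0. These differ, so the equilibrium is in mixed strategies.
Let Player I play r1 with probability p. Player II is indifferent when −18p = 13p − 11(1−p), giving p = 11/42.
Let Player II play s1 with probability q. Player I is indifferent when −18q + 13(1−q) = −11(1−q), giving q = 4/7.
The value is -18·(4/7) + (13)·(3/7) = -33/7.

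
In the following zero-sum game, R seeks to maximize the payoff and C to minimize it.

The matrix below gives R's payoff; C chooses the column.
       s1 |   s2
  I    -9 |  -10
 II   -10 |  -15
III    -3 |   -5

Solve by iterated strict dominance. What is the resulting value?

Row II is strictly dominated by row I (-9>-10, -10>-15); eliminate II.
Row I is strictly dominated by row III (-3>-9, -5>-10); eliminate I.
Column s1 is strictly dominated by s2 for C (-5<-3); eliminate s1.
Only (III, s2) remains, with payoff -5.

-5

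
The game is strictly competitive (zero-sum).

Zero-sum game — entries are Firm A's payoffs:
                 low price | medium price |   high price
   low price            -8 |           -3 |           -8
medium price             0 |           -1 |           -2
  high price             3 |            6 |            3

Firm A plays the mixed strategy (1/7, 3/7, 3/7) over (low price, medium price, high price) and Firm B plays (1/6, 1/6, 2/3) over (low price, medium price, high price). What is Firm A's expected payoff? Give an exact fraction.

-1/6

Against (1/6, 1/6, 2/3), each row's expected payoff is low price: -43/6; medium price: -3/2; high price: 7/2.
Taking the (1/7, 3/7, 3/7)-weighted average: (1/7)·(-43/6) + (3/7)·(-3/2) + (3/7)·(7/2) = -1/6.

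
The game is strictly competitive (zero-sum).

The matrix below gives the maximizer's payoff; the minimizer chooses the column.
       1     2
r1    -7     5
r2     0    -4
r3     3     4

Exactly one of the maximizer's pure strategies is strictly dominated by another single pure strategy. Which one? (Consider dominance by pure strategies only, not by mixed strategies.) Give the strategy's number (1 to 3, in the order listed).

2

Compare r2 with r3: 3 > 0, 4 > -4.
So r3 strictly dominates r2 for the maximizer; r2 is strictly dominated.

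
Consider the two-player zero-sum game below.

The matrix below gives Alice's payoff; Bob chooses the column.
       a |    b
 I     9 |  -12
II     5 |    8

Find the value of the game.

Row minima are -12 and 5, so Alice's maximin is 5; column maxima are 9 and 8, so Bob's minimax is 8. These differ, so the equilibrium is in mixed strategies.
Let Alice play I with probability p. Bob is indifferent when 9p + 5(1−p) = −12p + 8(1−p), giving p = 1/8.
Let Bob play a with probability q. Alice is indifferent when 9q − 12(1−q) = 5q + 8(1−q), giving q = 5/6.
The value is 9·(5/6) + (-12)·(1/6) = 11/2.

11/2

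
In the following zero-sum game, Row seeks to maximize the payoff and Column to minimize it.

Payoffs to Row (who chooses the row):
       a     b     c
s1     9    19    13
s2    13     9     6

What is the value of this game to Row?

115/11

Column b is strictly dominated by c for Column (it gives Row more in every row).
The remaining 2×2 game on (s1, s2) × (a, c) has no saddle point. Let Row play s1 with probability p; indifference gives 9p + 13(1−p) = 13p + 6(1−p), so p = 7/11.
Similarly Column's optimal q on a is 7/11, and the value is 9·(7/11) + (13)·(4/11) = 115/11.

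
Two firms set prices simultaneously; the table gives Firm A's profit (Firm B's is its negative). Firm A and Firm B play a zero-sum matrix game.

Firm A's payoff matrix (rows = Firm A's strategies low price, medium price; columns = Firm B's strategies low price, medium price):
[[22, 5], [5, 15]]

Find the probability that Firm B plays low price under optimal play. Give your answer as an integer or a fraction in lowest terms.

Row minima are 5 and 5, so Firm A's maximin is 5; column maxima are 22 and 15, so Firm B's minimax is 15. These differ, so the equilibrium is in mixed strategies.
Let Firm B play low price with probability q. Firm A is indifferent when 22q + 5(1−q) = 5q + 15(1−q), giving q = 10/27.

10/27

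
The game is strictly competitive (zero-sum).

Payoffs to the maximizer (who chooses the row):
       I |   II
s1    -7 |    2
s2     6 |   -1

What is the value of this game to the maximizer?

Row minima are -7 and -1, so the maximizer's maximin is -1; column maxima are 6 and 2, so the minimizer's minimax is 2. These differ, so the equilibrium is in mixed strategies.
Let the maximizer play s1 with probability p. The minimizer is indifferent when −7p + 6(1−p) = 2p − (1−p), giving p = 7/16.
Let the minimizer play I with probability q. The maximizer is indifferent when −7q + 2(1−q) = 6q − (1−q), giving q = 3/16.
The value is -7·(3/16) + (2)·(13/16) = 5/16.

5/16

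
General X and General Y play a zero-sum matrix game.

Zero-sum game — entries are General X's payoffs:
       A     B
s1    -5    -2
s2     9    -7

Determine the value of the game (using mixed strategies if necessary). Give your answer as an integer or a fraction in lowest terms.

Row minima are -5 and -7, so General X's maximin is -5; column maxima are 9 and -2, so General Y's minimax is -2. These differ, so the equilibrium is in mixed strategies.
Let General X play s1 with probability p. General Y is indifferent when −5p + 9(1−p) = −2p − 7(1−p), giving p = 16/19.
Let General Y play A with probability q. General X is indifferent when −5q − 2(1−q) = 9q − 7(1−q), giving q = 5/19.
The value is -5·(5/19) + (-2)·(14/19) = -53/19.

-53/19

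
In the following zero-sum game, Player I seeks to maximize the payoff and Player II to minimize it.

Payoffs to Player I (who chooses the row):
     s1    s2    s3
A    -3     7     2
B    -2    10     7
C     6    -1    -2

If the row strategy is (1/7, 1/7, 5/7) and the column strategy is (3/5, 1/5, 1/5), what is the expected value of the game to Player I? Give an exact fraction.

Against (3/5, 1/5, 1/5), each row's expected payoff is A: 0; B: 11/5; C: 3.
Taking the (1/7, 1/7, 5/7)-weighted average: (1/7)·(0) + (1/7)·(11/5) + (5/7)·(3) = 86/35.

86/35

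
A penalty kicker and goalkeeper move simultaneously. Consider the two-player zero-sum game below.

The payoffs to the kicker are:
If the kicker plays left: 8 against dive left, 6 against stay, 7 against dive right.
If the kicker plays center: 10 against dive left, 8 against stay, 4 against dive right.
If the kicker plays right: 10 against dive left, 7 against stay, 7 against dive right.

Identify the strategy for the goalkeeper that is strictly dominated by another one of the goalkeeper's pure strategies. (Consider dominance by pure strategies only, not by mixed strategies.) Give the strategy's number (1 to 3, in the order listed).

The goalkeeper prefers columns that give the kicker less. Compare dive left with stay: 6 < 8, 8 < 10, 7 < 10.
So stay strictly dominates dive left for the goalkeeper; dive left is strictly dominated.

1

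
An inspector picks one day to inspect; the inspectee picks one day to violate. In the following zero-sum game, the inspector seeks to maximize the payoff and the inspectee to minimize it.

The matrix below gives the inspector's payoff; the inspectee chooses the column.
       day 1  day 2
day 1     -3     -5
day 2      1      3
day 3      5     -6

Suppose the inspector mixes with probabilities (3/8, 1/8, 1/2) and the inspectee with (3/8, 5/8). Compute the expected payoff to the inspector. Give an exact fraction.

Against (3/8, 5/8), each row's expected payoff is day 1: -17/4; day 2: 9/4; day 3: -15/8.
Taking the (3/8, 1/8, 1/2)-weighted average: (3/8)·(-17/4) + (1/8)·(9/4) + (1/2)·(-15/8) = -9/4.

-9/4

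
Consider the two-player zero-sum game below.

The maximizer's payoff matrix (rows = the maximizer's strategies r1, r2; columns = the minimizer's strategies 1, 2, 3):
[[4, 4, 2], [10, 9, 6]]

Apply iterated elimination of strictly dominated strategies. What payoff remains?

6

Column 1 is strictly dominated by 3 for the minimizer (2<4, 6<10); eliminate 1.
Row r1 is strictly dominated by row r2 (9>4, 6>2); eliminate r1.
Column 2 is strictly dominated by 3 for the minimizer (6<9); eliminate 2.
Only (r2, 3) remains, with payoff 6.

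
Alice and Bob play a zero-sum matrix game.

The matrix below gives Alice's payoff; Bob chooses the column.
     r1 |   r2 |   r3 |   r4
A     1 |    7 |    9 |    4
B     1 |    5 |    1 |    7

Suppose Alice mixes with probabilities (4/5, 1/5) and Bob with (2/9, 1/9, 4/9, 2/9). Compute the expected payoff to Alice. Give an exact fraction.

Against (2/9, 1/9, 4/9, 2/9), each row's expected payoff is A: 53/9; B: 25/9.
Taking the (4/5, 1/5)-weighted average: (4/5)·(53/9) + (1/5)·(25/9) = 79/15.

79/15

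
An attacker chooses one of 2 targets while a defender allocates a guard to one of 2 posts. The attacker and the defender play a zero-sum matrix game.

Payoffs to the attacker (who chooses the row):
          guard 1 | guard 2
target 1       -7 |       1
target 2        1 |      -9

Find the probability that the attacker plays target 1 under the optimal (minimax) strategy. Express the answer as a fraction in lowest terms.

5/9

Row minima are -7 and -9, so the attacker's maximin is -7; column maxima are 1 and 1, so the defender's minimax is 1. These differ, so the equilibrium is in mixed strategies.
Let the attacker play target 1 with probability p. The defender is indifferent when −7p + (1−p) = p − 9(1−p), giving p = 5/9.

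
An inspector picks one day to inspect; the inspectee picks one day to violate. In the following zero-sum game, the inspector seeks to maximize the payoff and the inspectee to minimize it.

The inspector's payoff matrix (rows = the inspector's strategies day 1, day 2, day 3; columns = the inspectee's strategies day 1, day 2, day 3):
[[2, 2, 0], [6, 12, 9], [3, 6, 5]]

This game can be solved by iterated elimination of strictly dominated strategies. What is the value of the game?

Row day 1 is strictly dominated by row day 2 (6>2, 12>2, 9>0); eliminate day 1.
Column day 2 is strictly dominated by day 1 for the inspectee (6<12, 3<6); eliminate day 2.
Column day 3 is strictly dominated by day 1 for the inspectee (6<9, 3<5); eliminate day 3.
Row day 3 is strictly dominated by row day 2 (6>3); eliminate day 3.
Only (day 2, day 1) remains, with payoff 6.

6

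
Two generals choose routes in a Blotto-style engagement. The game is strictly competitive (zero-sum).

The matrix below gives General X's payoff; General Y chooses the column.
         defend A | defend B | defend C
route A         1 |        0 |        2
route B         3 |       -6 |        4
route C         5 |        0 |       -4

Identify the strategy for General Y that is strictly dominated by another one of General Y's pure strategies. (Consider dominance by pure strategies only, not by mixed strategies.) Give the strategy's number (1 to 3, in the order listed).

1

General Y prefers columns that give General X less. Compare defend A with defend B: 0 < 1, -6 < 3, 0 < 5.
So defend B strictly dominates defend A for General Y; defend A is strictly dominated.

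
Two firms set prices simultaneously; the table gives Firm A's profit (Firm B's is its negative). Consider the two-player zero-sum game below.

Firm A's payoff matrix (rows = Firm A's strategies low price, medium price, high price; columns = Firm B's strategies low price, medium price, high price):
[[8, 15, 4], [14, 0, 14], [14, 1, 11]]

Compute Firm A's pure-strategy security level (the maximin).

The worst-case payoff for each row is low price: 4, medium price: 0, high price: 1.
The best of these is 4.

4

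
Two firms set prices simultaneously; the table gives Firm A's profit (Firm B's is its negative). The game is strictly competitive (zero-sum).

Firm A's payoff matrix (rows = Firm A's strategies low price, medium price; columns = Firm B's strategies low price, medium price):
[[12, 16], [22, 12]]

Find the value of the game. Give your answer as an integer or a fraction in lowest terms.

Row minima are 12 and 12, so Firm A's maximin is 12; column maxima are 22 and 16, so Firm B's minimax is 16. These differ, so the equilibrium is in mixed strategies.
Let Firm A play low price with probability p. Firm B is indifferent when 12p + 22(1−p) = 16p + 12(1−p), giving p = 5/7.
Let Firm B play low price with probability q. Firm A is indifferent when 12q + 16(1−q) = 22q + 12(1−q), giving q = 2/7.
The value is 12·(2/7) + (16)·(5/7) = 104/7.

104/7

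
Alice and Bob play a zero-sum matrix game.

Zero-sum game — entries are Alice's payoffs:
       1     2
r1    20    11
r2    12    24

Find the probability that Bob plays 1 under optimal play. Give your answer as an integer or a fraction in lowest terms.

13/21

Row minima are 11 and 12, so Alice's maximin is 12; column maxima are 20 and 24, so Bob's minimax is 20. These differ, so the equilibrium is in mixed strategies.
Let Bob play 1 with probability q. Alice is indifferent when 20q + 11(1−q) = 12q + 24(1−q), giving q = 13/21.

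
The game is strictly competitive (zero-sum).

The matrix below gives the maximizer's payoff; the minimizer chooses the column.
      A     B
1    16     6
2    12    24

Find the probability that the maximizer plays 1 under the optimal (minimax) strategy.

6/11

Row minima are 6 and 12, so the maximizer's maximin is 12; column maxima are 16 and 24, so the minimizer's minimax is 16. These differ, so the equilibrium is in mixed strategies.
Let the maximizer play 1 with probability p. The minimizer is indifferent when 16p + 12(1−p) = 6p + 24(1−p), giving p = 6/11.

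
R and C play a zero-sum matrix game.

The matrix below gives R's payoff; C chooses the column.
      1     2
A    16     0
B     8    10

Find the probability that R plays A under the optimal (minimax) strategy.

1/9

Row minima are 0 and 8, so R's maximin is 8; column maxima are 16 and 10, so C's minimax is 10. These differ, so the equilibrium is in mixed strategies.
Let R play A with probability p. C is indifferent when 16p + 8(1−p) = 10(1−p), giving p = 1/9.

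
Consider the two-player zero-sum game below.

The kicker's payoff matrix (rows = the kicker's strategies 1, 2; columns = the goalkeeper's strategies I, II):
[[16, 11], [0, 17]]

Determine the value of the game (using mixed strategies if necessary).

Row minima are 11 and 0, so the kicker's maximin is 11; column maxima are 16 and 17, so the goalkeeper's minimax is 16. These differ, so the equilibrium is in mixed strategies.
Let the kicker play 1 with probability p. The goalkeeper is indifferent when 16p = 11p + 17(1−p), giving p = 17/22.
Let the goalkeeper play I with probability q. The kicker is indifferent when 16q + 11(1−q) = 17(1−q), giving q = 3/11.
The value is 16·(3/11) + (11)·(8/11) = 136/11.

136/11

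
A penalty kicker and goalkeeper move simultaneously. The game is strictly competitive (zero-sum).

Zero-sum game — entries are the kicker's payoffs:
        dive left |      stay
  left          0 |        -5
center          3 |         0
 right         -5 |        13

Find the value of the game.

Row left is strictly dominated by row center, so the kicker never plays it.
The remaining 2×2 game on (center, right) × (dive left, stay) has no saddle point. Let the kicker play center with probability p; indifference gives 3p − 5(1−p) = 13(1−p), so p = 6/7.
Similarly the goalkeeper's optimal q on dive left is 13/21, and the value is 3·(13/21) + (0)·(8/21) = 13/7.

13/7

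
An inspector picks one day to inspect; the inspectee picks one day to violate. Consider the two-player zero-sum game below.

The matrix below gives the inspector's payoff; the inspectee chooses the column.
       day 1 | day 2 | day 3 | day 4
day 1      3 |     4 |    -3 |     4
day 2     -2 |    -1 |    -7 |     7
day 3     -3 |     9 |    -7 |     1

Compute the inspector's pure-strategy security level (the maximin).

-3

The worst-case payoff for each row is day 1: -3, day 2: -7, day 3: -7.
The best of these is -3.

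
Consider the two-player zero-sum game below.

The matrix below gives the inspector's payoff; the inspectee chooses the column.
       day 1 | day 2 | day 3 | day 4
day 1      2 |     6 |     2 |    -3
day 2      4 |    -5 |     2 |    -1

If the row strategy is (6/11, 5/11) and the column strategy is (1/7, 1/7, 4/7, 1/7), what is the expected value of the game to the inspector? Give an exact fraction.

Against (1/7, 1/7, 4/7, 1/7), each row's expected payoff is day 1: 13/7; day 2: 6/7.
Taking the (6/11, 5/11)-weighted average: (6/11)·(13/7) + (5/11)·(6/7) = 108/77.

108/77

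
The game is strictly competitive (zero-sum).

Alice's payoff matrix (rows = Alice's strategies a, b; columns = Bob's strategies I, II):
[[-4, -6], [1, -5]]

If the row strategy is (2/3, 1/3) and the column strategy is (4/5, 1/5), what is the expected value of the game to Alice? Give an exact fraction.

-3

Against (4/5, 1/5), each row's expected payoff is a: -22/5; b: -1/5.
Taking the (2/3, 1/3)-weighted average: (2/3)·(-22/5) + (1/3)·(-1/5) = -3.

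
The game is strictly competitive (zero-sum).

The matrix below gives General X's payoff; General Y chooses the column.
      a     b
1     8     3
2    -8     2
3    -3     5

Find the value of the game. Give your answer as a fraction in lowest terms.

49/13

Row 2 is strictly dominated by row 3, so General X never plays it.
The remaining 2×2 game on (1, 3) × (a, b) has no saddle point. Let General X play 1 with probability p; indifference gives 8p − 3(1−p) = 3p + 5(1−p), so p = 8/13.
Similarly General Y's optimal q on a is 2/13, and the value is 8·(2/13) + (3)·(11/13) = 49/13.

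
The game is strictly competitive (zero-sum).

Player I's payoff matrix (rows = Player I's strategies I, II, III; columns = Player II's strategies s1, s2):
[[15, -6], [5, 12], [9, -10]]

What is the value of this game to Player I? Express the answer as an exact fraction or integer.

Row III is strictly dominated by row I, so Player I never plays it.
The remaining 2×2 game on (I, II) × (s1, s2) has no saddle point. Let Player I play I with probability p; indifference gives 15p + 5(1−p) = −6p + 12(1−p), so p = 1/4.
Similarly Player II's optimal q on s1 is 9/14, and the value is 15·(9/14) + (-6)·(5/14) = 15/2.

15/2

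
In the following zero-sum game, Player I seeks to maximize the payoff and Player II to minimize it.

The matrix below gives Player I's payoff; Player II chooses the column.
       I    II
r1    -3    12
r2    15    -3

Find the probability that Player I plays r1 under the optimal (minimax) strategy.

6/11

Row minima are -3 and -3, so Player I's maximin is -3; column maxima are 15 and 12, so Player II's minimax is 12. These differ, so the equilibrium is in mixed strategies.
Let Player I play r1 with probability p. Player II is indifferent when −3p + 15(1−p) = 12p − 3(1−p), giving p = 6/11.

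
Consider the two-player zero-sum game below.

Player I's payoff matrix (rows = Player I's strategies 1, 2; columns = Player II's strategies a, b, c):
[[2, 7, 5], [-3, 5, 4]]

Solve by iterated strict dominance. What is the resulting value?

Row 2 is strictly dominated by row 1 (2>-3, 7>5, 5>4); eliminate 2.
Column b is strictly dominated by a for Player II (2<7); eliminate b.
Column c is strictly dominated by a for Player II (2<5); eliminate c.
Only (1, a) remains, with payoff 2.

2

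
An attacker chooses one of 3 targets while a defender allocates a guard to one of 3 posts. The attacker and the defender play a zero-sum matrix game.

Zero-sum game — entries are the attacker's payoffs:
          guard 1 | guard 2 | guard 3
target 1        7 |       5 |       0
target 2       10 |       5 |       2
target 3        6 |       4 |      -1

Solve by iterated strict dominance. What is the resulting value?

2

Row target 3 is strictly dominated by row target 1 (7>6, 5>4, 0>-1); eliminate target 3.
Column guard 1 is strictly dominated by guard 2 for the defender (5<7, 5<10); eliminate guard 1.
Column guard 2 is strictly dominated by guard 3 for the defender (0<5, 2<5); eliminate guard 2.
Row target 1 is strictly dominated by row target 2 (2>0); eliminate target 1.
Only (target 2, guard 3) remains, with payoff 2.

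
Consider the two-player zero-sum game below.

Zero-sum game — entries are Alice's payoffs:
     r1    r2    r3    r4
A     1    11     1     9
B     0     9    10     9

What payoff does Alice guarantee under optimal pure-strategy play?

1

Row minima: 1, 0 → Alice's maximin is 1.
Column maxima: 1, 11, 10, 9 → Bob's minimax is 1.
They coincide at (A, r1), so the value is 1.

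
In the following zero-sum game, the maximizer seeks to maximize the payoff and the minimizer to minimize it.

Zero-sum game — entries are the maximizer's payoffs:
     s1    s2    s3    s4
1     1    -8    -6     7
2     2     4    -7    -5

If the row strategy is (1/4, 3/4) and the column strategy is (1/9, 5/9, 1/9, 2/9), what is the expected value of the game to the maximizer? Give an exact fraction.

Against (1/9, 5/9, 1/9, 2/9), each row's expected payoff is 1: -31/9; 2: 5/9.
Taking the (1/4, 3/4)-weighted average: (1/4)·(-31/9) + (3/4)·(5/9) = -4/9.

-4/9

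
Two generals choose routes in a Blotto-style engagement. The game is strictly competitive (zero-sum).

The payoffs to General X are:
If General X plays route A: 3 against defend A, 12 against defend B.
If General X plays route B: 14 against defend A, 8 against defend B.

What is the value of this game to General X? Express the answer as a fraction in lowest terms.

Row minima are 3 and 8, so General X's maximin is 8; column maxima are 14 and 12, so General Y's minimax is 12. These differ, so the equilibrium is in mixed strategies.
Let General X play route A with probability p. General Y is indifferent when 3p + 14(1−p) = 12p + 8(1−p), giving p = 2/5.
Let General Y play defend A with probability q. General X is indifferent when 3q + 12(1−q) = 14q + 8(1−q), giving q = 4/15.
The value is 3·(4/15) + (12)·(11/15) = 48/5.

48/5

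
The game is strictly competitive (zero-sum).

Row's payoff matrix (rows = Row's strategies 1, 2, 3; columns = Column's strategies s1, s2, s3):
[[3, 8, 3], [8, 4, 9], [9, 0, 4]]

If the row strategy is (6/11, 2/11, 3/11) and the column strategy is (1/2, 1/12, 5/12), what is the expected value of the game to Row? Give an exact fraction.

331/66

Against (1/2, 1/12, 5/12), each row's expected payoff is 1: 41/12; 2: 97/12; 3: 37/6.
Taking the (6/11, 2/11, 3/11)-weighted average: (6/11)·(41/12) + (2/11)·(97/12) + (3/11)·(37/6) = 331/66.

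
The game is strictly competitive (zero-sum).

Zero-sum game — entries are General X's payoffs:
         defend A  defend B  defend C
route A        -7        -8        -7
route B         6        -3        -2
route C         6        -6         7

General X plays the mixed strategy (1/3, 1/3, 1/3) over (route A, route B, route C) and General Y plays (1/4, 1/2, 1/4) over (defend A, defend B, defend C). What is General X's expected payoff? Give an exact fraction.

Against (1/4, 1/2, 1/4), each row's expected payoff is route A: -15/2; route B: -1/2; route C: 1/4.
Taking the (1/3, 1/3, 1/3)-weighted average: (1/3)·(-15/2) + (1/3)·(-1/2) + (1/3)·(1/4) = -31/12.

-31/12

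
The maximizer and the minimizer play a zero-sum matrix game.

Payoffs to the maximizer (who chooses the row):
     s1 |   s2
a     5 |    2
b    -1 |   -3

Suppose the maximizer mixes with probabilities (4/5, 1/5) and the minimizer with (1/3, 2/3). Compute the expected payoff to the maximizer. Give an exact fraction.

Against (1/3, 2/3), each row's expected payoff is a: 3; b: -7/3.
Taking the (4/5, 1/5)-weighted average: (4/5)·(3) + (1/5)·(-7/3) = 29/15.

29/15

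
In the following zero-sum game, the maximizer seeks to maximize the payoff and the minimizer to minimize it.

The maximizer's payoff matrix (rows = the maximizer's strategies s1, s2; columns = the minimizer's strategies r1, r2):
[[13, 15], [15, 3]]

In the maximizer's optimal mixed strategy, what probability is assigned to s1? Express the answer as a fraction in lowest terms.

Row minima are 13 and 3, so the maximizer's maximin is 13; column maxima are 15 and 15, so the minimizer's minimax is 15. These differ, so the equilibrium is in mixed strategies.
Let the maximizer play s1 with probability p. The minimizer is indifferent when 13p + 15(1−p) = 15p + 3(1−p), giving p = 6/7.

6/7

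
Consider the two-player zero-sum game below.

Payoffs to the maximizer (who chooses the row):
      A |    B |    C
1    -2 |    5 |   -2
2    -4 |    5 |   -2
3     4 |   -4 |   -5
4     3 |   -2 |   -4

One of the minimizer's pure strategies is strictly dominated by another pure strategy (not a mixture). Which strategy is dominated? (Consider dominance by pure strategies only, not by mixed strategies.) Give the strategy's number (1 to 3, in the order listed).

2

The minimizer prefers columns that give the maximizer less. Compare B with C: -2 < 5, -2 < 5, -5 < -4, -4 < -2.
So C strictly dominates B for the minimizer; B is strictly dominated.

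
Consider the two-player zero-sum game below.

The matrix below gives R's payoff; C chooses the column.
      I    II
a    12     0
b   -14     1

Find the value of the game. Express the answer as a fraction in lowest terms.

4/9

Row minima are 0 and -14, so R's maximin is 0; column maxima are 12 and 1, so C's minimax is 1. These differ, so the equilibrium is in mixed strategies.
Let R play a with probability p. C is indifferent when 12p − 14(1−p) = (1−p), giving p = 5/9.
Let C play I with probability q. R is indifferent when 12q = −14q + (1−q), giving q = 1/27.
The value is 12·(1/27) + (0)·(26/27) = 4/9.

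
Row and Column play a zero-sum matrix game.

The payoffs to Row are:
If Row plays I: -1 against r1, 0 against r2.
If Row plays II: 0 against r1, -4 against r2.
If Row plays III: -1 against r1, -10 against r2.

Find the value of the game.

-4/5

Row III is strictly dominated by row II, so Row never plays it.
The remaining 2×2 game on (I, II) × (r1, r2) has no saddle point. Let Row play I with probability p; indifference gives −p = −4(1−p), so p = 4/5.
Similarly Column's optimal q on r1 is 4/5, and the value is -1·(4/5) + (0)·(1/5) = -4/5.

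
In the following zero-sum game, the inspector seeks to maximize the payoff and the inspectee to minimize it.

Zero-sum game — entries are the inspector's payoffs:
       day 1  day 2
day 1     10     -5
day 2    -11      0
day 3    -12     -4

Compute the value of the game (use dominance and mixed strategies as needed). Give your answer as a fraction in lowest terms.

-55/26

Row day 3 is strictly dominated by row day 2, so the inspector never plays it.
The remaining 2×2 game on (day 1, day 2) × (day 1, day 2) has no saddle point. Let the inspector play day 1 with probability p; indifference gives 10p − 11(1−p) = −5p, so p = 11/26.
Similarly the inspectee's optimal q on day 1 is 5/26, and the value is 10·(5/26) + (-5)·(21/26) = -55/26.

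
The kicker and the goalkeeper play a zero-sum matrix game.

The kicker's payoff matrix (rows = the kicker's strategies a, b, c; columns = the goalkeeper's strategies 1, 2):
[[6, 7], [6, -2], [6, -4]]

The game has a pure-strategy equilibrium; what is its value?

Row minima: 6, -2, -4 → the kicker's maximin is 6.
Column maxima: 6, 7 → the goalkeeper's minimax is 6.
They coincide at (a, 1), so the value is 6.

6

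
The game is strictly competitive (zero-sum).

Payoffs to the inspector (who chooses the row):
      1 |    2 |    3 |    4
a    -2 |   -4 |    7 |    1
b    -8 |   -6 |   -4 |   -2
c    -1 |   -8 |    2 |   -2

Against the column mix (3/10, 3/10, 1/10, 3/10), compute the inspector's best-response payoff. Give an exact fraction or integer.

-4/5

a: (-2)·(3/10) + (-4)·(3/10) + (7)·(1/10) + (1)·(3/10) = -4/5.
b: (-8)·(3/10) + (-6)·(3/10) + (-4)·(1/10) + (-2)·(3/10) = -26/5.
c: (-1)·(3/10) + (-8)·(3/10) + (2)·(1/10) + (-2)·(3/10) = -31/10.
The best pure response is a with expected payoff -4/5.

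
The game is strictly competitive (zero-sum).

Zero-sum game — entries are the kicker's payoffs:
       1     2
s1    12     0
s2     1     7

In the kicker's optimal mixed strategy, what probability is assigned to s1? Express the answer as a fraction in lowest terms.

1/3

Row minima are 0 and 1, so the kicker's maximin is 1; column maxima are 12 and 7, so the goalkeeper's minimax is 7. These differ, so the equilibrium is in mixed strategies.
Let the kicker play s1 with probability p. The goalkeeper is indifferent when 12p + (1−p) = 7(1−p), giving p = 1/3.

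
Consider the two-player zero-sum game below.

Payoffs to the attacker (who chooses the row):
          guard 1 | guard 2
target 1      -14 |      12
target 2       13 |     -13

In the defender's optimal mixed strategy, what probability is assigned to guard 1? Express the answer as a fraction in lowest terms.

25/52

Row minima are -14 and -13, so the attacker's maximin is -13; column maxima are 13 and 12, so the defender's minimax is 12. These differ, so the equilibrium is in mixed strategies.
Let the defender play guard 1 with probability q. The attacker is indifferent when −14q + 12(1−q) = 13q − 13(1−q), giving q = 25/52.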